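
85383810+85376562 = 170760372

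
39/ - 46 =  - 1 + 7/46  =  -0.85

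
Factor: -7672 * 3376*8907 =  - 2^7* 3^1 *7^1 * 137^1*211^1 * 2969^1= - 230697285504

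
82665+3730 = 86395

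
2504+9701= 12205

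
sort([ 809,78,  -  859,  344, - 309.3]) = [ - 859,  -  309.3,78,344 , 809]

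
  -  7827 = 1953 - 9780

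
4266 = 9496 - 5230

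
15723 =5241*3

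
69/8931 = 23/2977 = 0.01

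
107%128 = 107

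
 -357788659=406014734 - 763803393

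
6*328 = 1968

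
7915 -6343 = 1572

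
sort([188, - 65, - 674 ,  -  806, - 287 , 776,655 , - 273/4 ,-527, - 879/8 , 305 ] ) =[  -  806, - 674, - 527 ,-287, - 879/8, - 273/4, - 65, 188,305, 655,776]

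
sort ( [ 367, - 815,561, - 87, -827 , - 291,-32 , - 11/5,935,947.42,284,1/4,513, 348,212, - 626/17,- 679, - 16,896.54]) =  [ - 827, - 815 , - 679, - 291, - 87, - 626/17, - 32, - 16,-11/5,1/4,212, 284,348 , 367,513, 561, 896.54,935,947.42 ]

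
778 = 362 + 416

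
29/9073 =29/9073=0.00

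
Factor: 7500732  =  2^2 * 3^1 * 313^1*1997^1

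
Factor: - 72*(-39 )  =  2808 = 2^3*3^3 * 13^1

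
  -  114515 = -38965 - 75550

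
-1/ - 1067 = 1/1067  =  0.00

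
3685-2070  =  1615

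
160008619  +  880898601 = 1040907220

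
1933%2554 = 1933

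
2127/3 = 709= 709.00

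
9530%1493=572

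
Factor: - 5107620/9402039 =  - 2^2*3^( - 1)*5^1 * 7^1*541^( - 1 ) * 1931^(-1)*12161^1 = - 1702540/3134013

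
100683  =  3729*27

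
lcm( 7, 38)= 266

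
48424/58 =834 + 26/29= 834.90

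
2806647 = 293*9579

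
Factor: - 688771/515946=-2^( - 1 )*3^ ( - 1 )*71^1*89^1 * 109^1*85991^(-1)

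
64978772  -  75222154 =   -  10243382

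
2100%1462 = 638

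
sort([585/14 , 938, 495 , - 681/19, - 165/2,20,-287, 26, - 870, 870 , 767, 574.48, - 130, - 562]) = [-870, - 562, -287 , - 130, -165/2,- 681/19,20, 26 , 585/14, 495,574.48, 767, 870, 938 ] 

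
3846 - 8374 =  - 4528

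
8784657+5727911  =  14512568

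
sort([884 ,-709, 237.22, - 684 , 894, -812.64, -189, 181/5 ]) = [  -  812.64, -709, - 684, - 189,181/5,237.22 , 884,894 ] 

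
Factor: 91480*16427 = 2^3*5^1*2287^1*16427^1 = 1502741960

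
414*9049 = 3746286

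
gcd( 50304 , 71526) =786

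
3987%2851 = 1136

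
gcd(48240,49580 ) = 1340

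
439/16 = 439/16=27.44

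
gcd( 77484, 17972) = 4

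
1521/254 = 1521/254 = 5.99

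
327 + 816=1143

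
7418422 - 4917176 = 2501246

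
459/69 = 153/23 = 6.65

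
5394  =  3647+1747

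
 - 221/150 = - 221/150 = - 1.47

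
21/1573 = 21/1573 =0.01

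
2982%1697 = 1285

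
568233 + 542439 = 1110672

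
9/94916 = 9/94916 = 0.00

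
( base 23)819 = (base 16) 10a8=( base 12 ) 2574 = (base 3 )12211221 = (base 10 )4264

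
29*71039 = 2060131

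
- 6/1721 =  - 6/1721  =  - 0.00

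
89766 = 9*9974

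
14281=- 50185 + 64466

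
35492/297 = 119+149/297  =  119.50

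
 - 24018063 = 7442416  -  31460479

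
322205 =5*64441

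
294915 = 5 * 58983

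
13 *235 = 3055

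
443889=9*49321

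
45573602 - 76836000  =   - 31262398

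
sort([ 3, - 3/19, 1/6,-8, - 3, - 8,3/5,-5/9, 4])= [ - 8, - 8,-3, - 5/9, - 3/19,1/6, 3/5, 3,4 ]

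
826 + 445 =1271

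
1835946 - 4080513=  - 2244567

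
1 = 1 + 0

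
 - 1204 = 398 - 1602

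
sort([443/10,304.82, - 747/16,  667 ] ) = [ - 747/16, 443/10, 304.82, 667]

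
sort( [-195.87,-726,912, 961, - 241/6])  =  [ - 726  ,-195.87 ,-241/6,912 , 961] 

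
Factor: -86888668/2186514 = -43444334/1093257=- 2^1*3^( - 5 )*11^( - 1 ) * 409^( - 1 )*21722167^1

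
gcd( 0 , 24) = 24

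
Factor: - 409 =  - 409^1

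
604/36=151/9 = 16.78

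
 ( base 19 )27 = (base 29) 1g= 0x2d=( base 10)45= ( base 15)30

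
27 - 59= - 32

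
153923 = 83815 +70108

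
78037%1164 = 49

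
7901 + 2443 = 10344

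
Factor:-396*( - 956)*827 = 2^4*3^2*11^1*239^1 * 827^1 = 313082352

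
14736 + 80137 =94873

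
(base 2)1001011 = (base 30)2f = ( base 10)75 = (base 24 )33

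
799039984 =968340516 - 169300532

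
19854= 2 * 9927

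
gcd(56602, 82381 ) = 13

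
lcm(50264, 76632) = 4674552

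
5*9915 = 49575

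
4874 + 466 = 5340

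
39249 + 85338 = 124587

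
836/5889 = 836/5889 = 0.14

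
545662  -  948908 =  - 403246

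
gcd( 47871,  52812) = 81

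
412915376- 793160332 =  - 380244956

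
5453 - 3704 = 1749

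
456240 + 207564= 663804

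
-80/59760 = - 1 + 746/747 = -  0.00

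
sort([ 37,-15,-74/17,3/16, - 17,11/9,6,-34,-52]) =[-52, - 34,-17, - 15,-74/17,3/16,11/9,6,37 ]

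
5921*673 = 3984833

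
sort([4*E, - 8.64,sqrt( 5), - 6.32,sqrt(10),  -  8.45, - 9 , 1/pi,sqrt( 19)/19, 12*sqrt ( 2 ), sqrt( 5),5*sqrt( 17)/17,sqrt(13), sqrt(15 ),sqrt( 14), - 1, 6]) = [-9, - 8.64, - 8.45, - 6.32, - 1,sqrt(19)/19, 1/pi,5*sqrt(17)/17, sqrt (5) , sqrt(5), sqrt( 10),sqrt(13),sqrt(14 ),sqrt( 15 ),6, 4*E,12*sqrt( 2 )]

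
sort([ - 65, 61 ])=[ - 65,61 ] 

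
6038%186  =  86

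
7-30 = -23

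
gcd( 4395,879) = 879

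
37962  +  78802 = 116764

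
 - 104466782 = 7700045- 112166827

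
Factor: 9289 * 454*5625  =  23721783750 =2^1 * 3^2*5^4*7^1*227^1*1327^1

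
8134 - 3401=4733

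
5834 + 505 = 6339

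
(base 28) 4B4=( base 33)35g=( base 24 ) 5ng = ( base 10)3448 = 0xd78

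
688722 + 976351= 1665073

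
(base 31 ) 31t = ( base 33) 2n6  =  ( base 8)5577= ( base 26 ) 495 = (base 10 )2943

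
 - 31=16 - 47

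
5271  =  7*753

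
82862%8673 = 4805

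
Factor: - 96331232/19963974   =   - 48165616/9981987 = -2^4* 3^(  -  1 )*191^1*15761^1*3327329^( - 1 )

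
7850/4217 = 7850/4217 = 1.86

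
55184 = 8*6898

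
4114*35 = 143990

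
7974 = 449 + 7525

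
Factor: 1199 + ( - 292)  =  907 = 907^1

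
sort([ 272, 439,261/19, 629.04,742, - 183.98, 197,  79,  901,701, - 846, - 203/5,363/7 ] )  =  [ - 846,- 183.98,-203/5, 261/19, 363/7, 79,197,272,  439,629.04,  701, 742, 901] 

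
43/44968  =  43/44968 = 0.00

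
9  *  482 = 4338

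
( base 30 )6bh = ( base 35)4o7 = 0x1673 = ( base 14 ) 2147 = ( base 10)5747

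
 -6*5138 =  - 30828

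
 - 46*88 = -4048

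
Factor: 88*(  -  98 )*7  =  -60368 = - 2^4*7^3 *11^1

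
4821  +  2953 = 7774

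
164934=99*1666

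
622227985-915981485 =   -  293753500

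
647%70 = 17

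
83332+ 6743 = 90075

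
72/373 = 72/373=0.19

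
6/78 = 1/13 = 0.08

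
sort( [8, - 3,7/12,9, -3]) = [ - 3, - 3, 7/12,  8 , 9 ] 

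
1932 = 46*42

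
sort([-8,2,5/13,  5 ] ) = [ -8,5/13, 2,5 ] 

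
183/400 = 183/400 = 0.46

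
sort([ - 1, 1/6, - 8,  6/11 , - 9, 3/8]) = [ - 9 , - 8, - 1,1/6,3/8,6/11]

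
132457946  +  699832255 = 832290201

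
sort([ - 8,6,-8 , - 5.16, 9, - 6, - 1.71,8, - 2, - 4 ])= [-8,-8, - 6 , - 5.16,  -  4, - 2,  -  1.71,6 , 8,  9] 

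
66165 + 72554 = 138719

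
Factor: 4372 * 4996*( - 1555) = - 33965106160 = -2^4 * 5^1*311^1*1093^1* 1249^1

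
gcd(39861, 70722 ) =9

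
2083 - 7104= - 5021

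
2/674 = 1/337 = 0.00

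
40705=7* 5815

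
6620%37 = 34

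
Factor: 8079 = 3^1*2693^1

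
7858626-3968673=3889953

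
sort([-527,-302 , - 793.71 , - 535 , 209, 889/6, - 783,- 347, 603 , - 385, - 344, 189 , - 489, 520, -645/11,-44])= [- 793.71,-783, - 535, - 527, - 489, - 385,  -  347, - 344,-302, - 645/11 , - 44,889/6, 189, 209,520, 603]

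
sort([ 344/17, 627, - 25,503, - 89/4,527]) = [ - 25, - 89/4, 344/17, 503,  527,627 ]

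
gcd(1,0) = 1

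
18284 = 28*653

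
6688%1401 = 1084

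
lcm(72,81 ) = 648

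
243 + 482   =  725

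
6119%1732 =923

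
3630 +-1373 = 2257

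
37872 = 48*789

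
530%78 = 62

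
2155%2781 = 2155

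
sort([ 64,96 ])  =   [64,96 ]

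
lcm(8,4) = 8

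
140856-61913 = 78943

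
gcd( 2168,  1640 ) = 8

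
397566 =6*66261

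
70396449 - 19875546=50520903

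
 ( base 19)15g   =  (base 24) JG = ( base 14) 25a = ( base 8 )730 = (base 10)472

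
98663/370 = 266 + 243/370=266.66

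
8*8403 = 67224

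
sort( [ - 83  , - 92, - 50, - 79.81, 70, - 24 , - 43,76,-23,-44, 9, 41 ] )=[ - 92, - 83, - 79.81 ,-50, - 44, - 43, - 24, - 23,9,41 , 70,76 ] 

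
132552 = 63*2104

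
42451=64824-22373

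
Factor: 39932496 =2^4 * 3^2 *277309^1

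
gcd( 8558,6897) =11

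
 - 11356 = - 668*17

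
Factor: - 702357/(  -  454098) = 2^ ( - 1)*103^1*2273^1*75683^( - 1 ) =234119/151366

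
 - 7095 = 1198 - 8293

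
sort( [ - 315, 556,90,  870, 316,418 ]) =[-315 , 90,316, 418, 556, 870]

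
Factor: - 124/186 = - 2^1*3^ (-1) = - 2/3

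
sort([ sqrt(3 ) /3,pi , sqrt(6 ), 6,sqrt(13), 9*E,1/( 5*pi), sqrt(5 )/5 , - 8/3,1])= [ - 8/3,1/( 5*pi ),sqrt( 5) /5, sqrt(3 )/3,1,sqrt( 6 ),  pi,sqrt( 13), 6,9 * E]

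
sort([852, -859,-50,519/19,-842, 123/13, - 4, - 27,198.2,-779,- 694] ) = [-859, - 842,-779, - 694, - 50, - 27, - 4, 123/13 , 519/19, 198.2, 852 ] 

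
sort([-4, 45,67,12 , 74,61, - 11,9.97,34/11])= [ - 11 , - 4 , 34/11, 9.97,12,45, 61,67,74]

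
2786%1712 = 1074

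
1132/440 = 2+ 63/110  =  2.57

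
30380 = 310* 98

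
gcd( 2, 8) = 2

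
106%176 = 106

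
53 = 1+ 52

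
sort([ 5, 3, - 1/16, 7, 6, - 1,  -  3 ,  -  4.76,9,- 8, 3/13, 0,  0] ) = [ - 8, - 4.76,  -  3,  -  1, - 1/16,0, 0, 3/13, 3,5, 6, 7, 9 ] 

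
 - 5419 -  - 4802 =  - 617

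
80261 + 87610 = 167871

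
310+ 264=574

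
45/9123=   15/3041 = 0.00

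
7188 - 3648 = 3540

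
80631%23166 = 11133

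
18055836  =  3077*5868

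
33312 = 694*48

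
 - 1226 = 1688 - 2914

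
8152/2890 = 4076/1445 = 2.82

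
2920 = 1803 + 1117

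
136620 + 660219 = 796839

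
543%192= 159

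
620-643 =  -23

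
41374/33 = 1253  +  25/33  =  1253.76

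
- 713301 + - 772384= - 1485685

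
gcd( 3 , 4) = 1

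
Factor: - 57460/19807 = - 2^2*5^1 * 13^2 * 17^1*29^ (-1)*683^( - 1 ) 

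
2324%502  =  316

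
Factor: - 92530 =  - 2^1*5^1* 19^1 *487^1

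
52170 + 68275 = 120445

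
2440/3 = 2440/3 = 813.33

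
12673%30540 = 12673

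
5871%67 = 42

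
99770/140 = 9977/14 = 712.64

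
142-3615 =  - 3473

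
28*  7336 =205408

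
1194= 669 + 525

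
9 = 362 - 353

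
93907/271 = 346  +  141/271= 346.52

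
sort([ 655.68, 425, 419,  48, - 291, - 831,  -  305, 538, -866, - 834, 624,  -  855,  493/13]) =[ - 866,-855,-834, - 831,  -  305, - 291, 493/13 , 48 , 419, 425, 538, 624,655.68]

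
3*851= 2553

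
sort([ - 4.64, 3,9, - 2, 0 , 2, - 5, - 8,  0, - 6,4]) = [ - 8 ,  -  6,  -  5, - 4.64, - 2,  0,0, 2,3,  4 , 9 ] 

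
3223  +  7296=10519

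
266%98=70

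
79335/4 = 19833 + 3/4 = 19833.75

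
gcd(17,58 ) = 1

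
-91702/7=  - 91702/7= - 13100.29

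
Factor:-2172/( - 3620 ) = 3^1  *  5^( - 1) = 3/5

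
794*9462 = 7512828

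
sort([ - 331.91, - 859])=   [ - 859, - 331.91] 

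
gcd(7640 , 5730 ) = 1910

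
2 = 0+2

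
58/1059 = 58/1059 = 0.05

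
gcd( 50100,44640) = 60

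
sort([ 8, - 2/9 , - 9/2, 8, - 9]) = [  -  9, - 9/2, -2/9, 8,8 ]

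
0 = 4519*0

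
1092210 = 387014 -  - 705196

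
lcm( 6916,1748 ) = 159068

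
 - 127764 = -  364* 351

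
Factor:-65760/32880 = - 2^1 =- 2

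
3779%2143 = 1636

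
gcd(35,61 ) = 1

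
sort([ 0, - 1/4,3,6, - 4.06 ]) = [- 4.06 , - 1/4,0, 3,6 ] 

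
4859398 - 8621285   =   - 3761887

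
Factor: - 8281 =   -  7^2*13^2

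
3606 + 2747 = 6353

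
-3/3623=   -  1  +  3620/3623 =-0.00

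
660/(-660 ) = -1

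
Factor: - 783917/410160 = - 2^( - 4) * 3^( - 1) * 5^( - 1) * 79^1  *  1709^( - 1)*9923^1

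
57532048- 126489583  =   - 68957535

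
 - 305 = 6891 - 7196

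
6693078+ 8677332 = 15370410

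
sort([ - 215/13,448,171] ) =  [ - 215/13,  171, 448 ]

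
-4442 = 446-4888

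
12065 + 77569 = 89634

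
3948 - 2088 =1860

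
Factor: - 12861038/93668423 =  - 2^1*19^ ( - 1)*37^(- 1)*133241^( - 1)*6430519^1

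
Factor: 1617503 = 1617503^1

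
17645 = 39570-21925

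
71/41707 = 71/41707 = 0.00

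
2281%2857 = 2281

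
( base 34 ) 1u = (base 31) 22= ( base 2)1000000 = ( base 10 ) 64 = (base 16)40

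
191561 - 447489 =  - 255928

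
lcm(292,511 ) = 2044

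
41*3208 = 131528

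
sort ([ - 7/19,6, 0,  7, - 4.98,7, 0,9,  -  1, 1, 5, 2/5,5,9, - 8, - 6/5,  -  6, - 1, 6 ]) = [ - 8, - 6, - 4.98, - 6/5, - 1, - 1, - 7/19, 0 , 0,  2/5, 1,5, 5,6, 6,7, 7,  9 , 9]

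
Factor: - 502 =  -  2^1*251^1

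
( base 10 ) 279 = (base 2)100010111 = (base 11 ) 234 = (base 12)1b3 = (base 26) AJ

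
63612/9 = 7068 = 7068.00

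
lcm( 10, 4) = 20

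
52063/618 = 84 + 151/618 = 84.24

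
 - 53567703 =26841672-80409375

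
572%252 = 68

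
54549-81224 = -26675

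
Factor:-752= - 2^4*47^1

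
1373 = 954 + 419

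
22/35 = 22/35 = 0.63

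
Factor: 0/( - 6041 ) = 0^1 = 0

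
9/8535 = 3/2845 = 0.00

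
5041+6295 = 11336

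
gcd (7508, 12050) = 2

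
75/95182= 75/95182 = 0.00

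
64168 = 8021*8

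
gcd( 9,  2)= 1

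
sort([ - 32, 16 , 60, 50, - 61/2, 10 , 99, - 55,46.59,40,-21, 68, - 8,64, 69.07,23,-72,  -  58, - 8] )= [-72, -58, - 55, -32, - 61/2, - 21, - 8, - 8, 10, 16, 23, 40, 46.59,50, 60, 64, 68, 69.07,99]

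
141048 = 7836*18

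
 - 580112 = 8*( - 72514)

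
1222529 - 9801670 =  - 8579141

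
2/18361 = 2/18361=0.00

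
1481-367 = 1114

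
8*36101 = 288808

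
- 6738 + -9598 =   -  16336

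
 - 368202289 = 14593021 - 382795310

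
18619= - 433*( - 43 ) 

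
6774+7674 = 14448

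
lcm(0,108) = 0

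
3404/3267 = 1+137/3267 = 1.04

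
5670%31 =28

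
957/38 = 957/38=25.18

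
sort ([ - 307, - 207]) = [ - 307,  -  207 ]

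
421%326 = 95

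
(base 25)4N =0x7b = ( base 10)123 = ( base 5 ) 443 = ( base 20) 63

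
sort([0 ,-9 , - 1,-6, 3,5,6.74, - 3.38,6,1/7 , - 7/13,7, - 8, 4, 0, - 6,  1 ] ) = [ - 9, - 8,-6, - 6,  -  3.38, - 1 ,-7/13,0, 0, 1/7,1,  3,4,5,6 , 6.74, 7]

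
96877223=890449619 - 793572396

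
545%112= 97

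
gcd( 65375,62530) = 5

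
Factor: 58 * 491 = 2^1*29^1 * 491^1  =  28478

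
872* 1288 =1123136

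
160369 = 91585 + 68784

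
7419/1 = 7419 = 7419.00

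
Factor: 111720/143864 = 3^1*5^1* 19^1 * 367^( - 1 ) = 285/367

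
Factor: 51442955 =5^1*29^1*354779^1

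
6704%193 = 142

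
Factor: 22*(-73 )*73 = -2^1*11^1*73^2= - 117238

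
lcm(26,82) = 1066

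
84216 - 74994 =9222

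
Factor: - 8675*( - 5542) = 2^1*5^2*17^1*163^1 * 347^1 = 48076850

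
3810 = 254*15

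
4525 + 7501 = 12026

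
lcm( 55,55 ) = 55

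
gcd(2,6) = 2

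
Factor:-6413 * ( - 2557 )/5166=16398041/5166 = 2^ (-1)*3^( - 2 )*7^( - 1) * 11^2*41^( - 1 )*53^1*2557^1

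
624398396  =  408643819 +215754577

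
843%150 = 93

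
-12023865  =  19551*( - 615 )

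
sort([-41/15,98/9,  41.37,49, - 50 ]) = [ - 50 ,  -  41/15, 98/9, 41.37, 49 ] 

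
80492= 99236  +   -18744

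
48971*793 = 38834003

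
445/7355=89/1471= 0.06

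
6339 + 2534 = 8873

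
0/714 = 0 = 0.00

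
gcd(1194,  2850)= 6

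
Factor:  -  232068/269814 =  - 166/193 = - 2^1*83^1*193^( -1 ) 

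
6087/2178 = 2 + 577/726= 2.79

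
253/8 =253/8 = 31.62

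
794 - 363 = 431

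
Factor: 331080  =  2^3*3^1 *5^1*31^1*89^1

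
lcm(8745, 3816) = 209880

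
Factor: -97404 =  - 2^2 * 3^1*8117^1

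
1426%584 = 258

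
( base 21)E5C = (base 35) 54q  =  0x1893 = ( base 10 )6291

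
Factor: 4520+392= 4912= 2^4*307^1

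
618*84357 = 52132626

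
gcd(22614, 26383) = 3769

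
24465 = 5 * 4893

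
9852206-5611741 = 4240465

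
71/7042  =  71/7042 = 0.01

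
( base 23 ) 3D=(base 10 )82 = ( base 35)2c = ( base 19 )46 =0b1010010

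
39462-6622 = 32840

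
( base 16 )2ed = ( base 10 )749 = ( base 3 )1000202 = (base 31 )o5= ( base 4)23231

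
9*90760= 816840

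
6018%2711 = 596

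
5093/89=57 + 20/89=57.22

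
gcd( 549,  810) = 9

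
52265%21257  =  9751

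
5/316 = 5/316=0.02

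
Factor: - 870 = -2^1*3^1*5^1*29^1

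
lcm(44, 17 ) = 748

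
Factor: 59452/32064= 89/48 =2^( - 4)*3^(  -  1)*89^1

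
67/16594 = 67/16594  =  0.00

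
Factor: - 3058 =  -2^1*11^1*139^1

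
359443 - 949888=-590445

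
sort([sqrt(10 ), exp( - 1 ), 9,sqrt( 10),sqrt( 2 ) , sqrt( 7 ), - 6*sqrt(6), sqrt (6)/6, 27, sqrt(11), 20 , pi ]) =[ - 6*sqrt(6) , exp( - 1 ) , sqrt( 6)/6, sqrt(2 ),sqrt( 7 ), pi  ,  sqrt(10),sqrt( 10), sqrt( 11 ), 9, 20, 27]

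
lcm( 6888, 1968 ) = 13776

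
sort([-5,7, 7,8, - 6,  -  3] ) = [-6, - 5, - 3, 7, 7 , 8 ]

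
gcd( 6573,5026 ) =7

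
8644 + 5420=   14064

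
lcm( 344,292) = 25112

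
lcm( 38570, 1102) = 38570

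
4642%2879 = 1763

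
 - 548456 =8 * (- 68557 )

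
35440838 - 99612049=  - 64171211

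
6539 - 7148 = - 609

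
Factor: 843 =3^1*281^1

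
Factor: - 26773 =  - 41^1 * 653^1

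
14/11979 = 14/11979=0.00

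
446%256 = 190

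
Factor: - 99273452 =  - 2^2*53^1 * 468271^1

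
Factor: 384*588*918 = 2^10 * 3^5*7^2*17^1 = 207277056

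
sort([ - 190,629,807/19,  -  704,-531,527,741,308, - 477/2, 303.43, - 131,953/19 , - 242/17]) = [- 704, - 531, - 477/2  , - 190,-131,-242/17,807/19,953/19, 303.43, 308,527, 629,741 ]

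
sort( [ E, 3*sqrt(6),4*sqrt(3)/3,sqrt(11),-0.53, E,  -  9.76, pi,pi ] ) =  [ - 9.76, - 0.53,4*sqrt(3) /3, E, E , pi, pi,sqrt(11) , 3*sqrt ( 6 ) ]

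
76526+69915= 146441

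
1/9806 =1/9806 = 0.00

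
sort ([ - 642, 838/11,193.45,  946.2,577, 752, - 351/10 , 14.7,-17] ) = [ - 642, -351/10,  -  17,14.7,838/11 , 193.45,577,752,946.2]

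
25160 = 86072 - 60912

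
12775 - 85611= - 72836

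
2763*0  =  0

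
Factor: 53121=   3^1*17707^1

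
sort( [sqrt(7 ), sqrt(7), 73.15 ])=[sqrt( 7),sqrt(7 ) , 73.15 ] 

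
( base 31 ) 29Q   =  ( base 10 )2227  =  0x8B3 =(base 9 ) 3044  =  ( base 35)1sm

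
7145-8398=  - 1253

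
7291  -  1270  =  6021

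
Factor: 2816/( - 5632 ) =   -  1/2 = - 2^(-1)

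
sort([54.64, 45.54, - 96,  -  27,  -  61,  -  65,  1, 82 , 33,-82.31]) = [ - 96, - 82.31, -65 ,  -  61, - 27,1,  33, 45.54, 54.64, 82]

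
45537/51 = 892 + 15/17 = 892.88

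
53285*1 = 53285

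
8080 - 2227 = 5853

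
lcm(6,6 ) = 6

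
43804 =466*94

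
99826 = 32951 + 66875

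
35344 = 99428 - 64084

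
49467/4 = 12366 + 3/4 = 12366.75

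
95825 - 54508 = 41317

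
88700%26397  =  9509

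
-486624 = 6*( - 81104)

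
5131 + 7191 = 12322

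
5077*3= 15231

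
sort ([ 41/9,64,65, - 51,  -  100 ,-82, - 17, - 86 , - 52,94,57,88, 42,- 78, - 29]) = [ - 100, - 86, - 82, - 78, - 52, - 51,- 29, - 17,41/9,42,57,64, 65,88,94]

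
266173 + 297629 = 563802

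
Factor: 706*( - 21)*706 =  - 2^2 * 3^1*7^1*353^2 = - 10467156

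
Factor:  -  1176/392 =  - 3 =- 3^1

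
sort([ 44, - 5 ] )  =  [  -  5, 44 ] 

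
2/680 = 1/340 = 0.00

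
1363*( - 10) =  - 13630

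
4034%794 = 64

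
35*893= 31255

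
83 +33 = 116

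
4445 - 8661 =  - 4216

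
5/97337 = 5/97337 = 0.00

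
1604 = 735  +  869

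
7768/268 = 28  +  66/67 = 28.99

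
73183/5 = 14636 + 3/5  =  14636.60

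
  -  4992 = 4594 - 9586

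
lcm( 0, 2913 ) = 0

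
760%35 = 25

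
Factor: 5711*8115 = 46344765 = 3^1*5^1 * 541^1*5711^1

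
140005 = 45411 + 94594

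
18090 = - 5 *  ( - 3618 ) 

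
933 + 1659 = 2592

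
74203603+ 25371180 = 99574783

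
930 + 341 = 1271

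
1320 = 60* 22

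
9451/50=189 + 1/50 = 189.02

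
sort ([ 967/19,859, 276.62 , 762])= [ 967/19,276.62,762,859 ]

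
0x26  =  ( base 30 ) 18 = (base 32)16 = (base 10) 38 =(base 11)35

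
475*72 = 34200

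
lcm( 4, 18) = 36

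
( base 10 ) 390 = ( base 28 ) DQ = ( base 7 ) 1065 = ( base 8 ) 606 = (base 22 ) HG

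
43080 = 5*8616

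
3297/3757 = 3297/3757=0.88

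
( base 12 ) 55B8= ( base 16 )251c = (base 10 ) 9500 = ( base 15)2c35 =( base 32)98s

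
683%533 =150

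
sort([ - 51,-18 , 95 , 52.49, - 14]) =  [ -51, - 18,  -  14,  52.49 , 95 ] 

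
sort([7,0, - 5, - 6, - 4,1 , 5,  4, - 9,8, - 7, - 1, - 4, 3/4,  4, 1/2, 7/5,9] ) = [ - 9, - 7, - 6, - 5, - 4, - 4, - 1,0,1/2,3/4,  1,7/5, 4,4, 5,  7,8,  9 ]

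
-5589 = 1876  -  7465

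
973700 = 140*6955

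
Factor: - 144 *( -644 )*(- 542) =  - 50262912 = - 2^7  *3^2 * 7^1*23^1* 271^1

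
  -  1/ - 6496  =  1/6496=0.00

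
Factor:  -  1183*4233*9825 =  - 3^2*5^2*7^1*13^2*17^1*83^1*131^1= - 49200053175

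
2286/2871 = 254/319 = 0.80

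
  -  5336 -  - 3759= -1577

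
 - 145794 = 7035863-7181657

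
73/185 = 73/185 = 0.39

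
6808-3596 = 3212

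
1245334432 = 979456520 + 265877912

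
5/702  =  5/702= 0.01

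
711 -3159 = - 2448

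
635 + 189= 824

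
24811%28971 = 24811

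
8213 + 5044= 13257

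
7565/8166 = 7565/8166 = 0.93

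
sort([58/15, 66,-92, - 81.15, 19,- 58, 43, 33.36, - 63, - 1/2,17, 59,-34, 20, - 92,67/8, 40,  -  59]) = [ - 92 , - 92, - 81.15, - 63, - 59, - 58, - 34, - 1/2,58/15, 67/8, 17,19, 20,33.36,40,  43,59, 66] 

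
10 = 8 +2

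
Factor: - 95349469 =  - 103^1*173^1*5351^1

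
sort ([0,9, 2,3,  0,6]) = [ 0,0,2, 3,6, 9]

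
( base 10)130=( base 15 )8a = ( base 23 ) 5f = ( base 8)202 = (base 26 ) 50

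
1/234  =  1/234 = 0.00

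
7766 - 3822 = 3944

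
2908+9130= 12038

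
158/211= 158/211 = 0.75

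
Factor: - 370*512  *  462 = -2^11*3^1 * 5^1*7^1*11^1*37^1 = -87521280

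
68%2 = 0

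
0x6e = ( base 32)3e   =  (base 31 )3H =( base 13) 86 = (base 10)110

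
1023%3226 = 1023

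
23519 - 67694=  - 44175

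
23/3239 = 23/3239 = 0.01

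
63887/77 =829 + 54/77= 829.70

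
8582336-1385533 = 7196803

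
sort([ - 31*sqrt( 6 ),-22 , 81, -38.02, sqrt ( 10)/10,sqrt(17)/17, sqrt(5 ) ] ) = [ - 31 * sqrt(6), - 38.02, - 22, sqrt( 17 )/17,sqrt( 10)/10,  sqrt( 5 ) , 81 ] 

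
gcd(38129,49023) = 5447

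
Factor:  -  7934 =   -  2^1 * 3967^1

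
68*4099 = 278732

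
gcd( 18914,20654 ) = 2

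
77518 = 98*791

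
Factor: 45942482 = 2^1*773^1*29717^1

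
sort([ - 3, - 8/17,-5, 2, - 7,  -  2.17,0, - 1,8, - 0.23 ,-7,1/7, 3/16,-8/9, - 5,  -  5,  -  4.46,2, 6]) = [ - 7,-7 ,  -  5,-5, - 5,  -  4.46, - 3,-2.17, -1, - 8/9, - 8/17, - 0.23,  0, 1/7,3/16,2, 2, 6, 8]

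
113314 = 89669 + 23645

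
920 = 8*115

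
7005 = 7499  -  494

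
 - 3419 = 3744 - 7163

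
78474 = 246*319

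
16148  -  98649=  - 82501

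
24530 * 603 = 14791590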